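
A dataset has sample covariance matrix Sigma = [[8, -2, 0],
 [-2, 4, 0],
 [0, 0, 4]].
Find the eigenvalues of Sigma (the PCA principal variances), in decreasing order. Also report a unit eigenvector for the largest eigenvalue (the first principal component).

Step 1 — characteristic polynomial p(λ) = det(λI - Sigma) = λ³ - tr·λ² + c_1·λ - det, where tr = trace, c_1 = sum of the principal 2×2 minors, det = det(Sigma):
  tr = 8 + 4 + 4 = 16,
  c_1 = (8·4 - (-2)²) + (8·4 - (0)²) + (4·4 - (0)²) = 28 + 32 + 16 = 76,
  det = 8·(4·4 - (0)²) - (-2)·((-2)·4 - (0)·(0)) + (0)·((-2)·(0) - 4·(0)) = 8·(16) - (-2)·(-8) + (0)·(0) = 112.
  So p(λ) = λ³ - 16λ² + 76λ - 112.
Step 2 — look for an integer root (rational root theorem: any rational root is an integer divisor of 112). Testing λ = 4:
  p(4) = 64 - 256 + 304 - 112 = 0  ✓
  Dividing out (λ - 4): p(λ) = (λ - 4)(λ² - 12λ + 28).
Step 3 — remaining eigenvalues from the quadratic λ² - 12λ + 28 = 0:
  Δ = 12² - 4·28 = 144 - 112 = 32,  λ = (12 ± √32)/2 = (12 ± 5.6569)/2 ≈ 8.8284 or 3.1716.
  Sorted: λ_1 = 8.8284,  λ_2 = 4,  λ_3 = 3.1716  (check: sum = 16 = tr ✓).

Step 4 — unit eigenvector for λ_1 ≈ 8.8284: v spans the null space of (Sigma - λ_1 I), whose rows are
  r_1 = (-0.8284, -2, 0),  r_2 = (-2, -4.8284, 0),  r_3 = (0, 0, -4.8284).
  v is orthogonal to every row, so take v ∝ r_1 × r_3 = ((-2)·(-4.8284) - (0)·(0), (0)·(0) - (-0.8284)·(-4.8284), (-0.8284)·(0) - (-2)·(0)) ≈ (9.6569, -4, 0).
  Let u = (9.6569, -4, 0).
  ||u|| = √((9.6569)² + (-4)² + (0)²) = √(109.2548) ≈ 10.4525,  v_1 = u/||u|| ≈ (0.9239, -0.3827, 0) (||v_1|| = 1).

λ_1 = 8.8284,  λ_2 = 4,  λ_3 = 3.1716;  v_1 ≈ (0.9239, -0.3827, 0)


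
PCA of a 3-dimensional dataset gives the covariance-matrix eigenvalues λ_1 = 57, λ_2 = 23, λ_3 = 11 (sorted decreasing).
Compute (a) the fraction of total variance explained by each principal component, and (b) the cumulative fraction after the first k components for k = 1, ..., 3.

Step 1 — total variance = trace(Sigma) = Σ λ_i = 57 + 23 + 11 = 91.

Step 2 — fraction explained by component i = λ_i / Σ λ:
  PC1: 57/91 = 0.6264
  PC2: 23/91 = 0.2527
  PC3: 11/91 = 0.1209

Step 3 — cumulative fraction after k components = (λ_1 + ... + λ_k) / Σ λ:
  k = 1: 57/91 = 0.6264
  k = 2: (57 + 23)/91 = 80/91 = 0.8791
  k = 3: (57 + 23 + 11)/91 = 91/91 = 1

Summary (fraction, with percent):

explained: PC1 0.6264 (62.64%), PC2 0.2527 (25.27%), PC3 0.1209 (12.09%);  cumulative: 0.6264, 0.8791, 1


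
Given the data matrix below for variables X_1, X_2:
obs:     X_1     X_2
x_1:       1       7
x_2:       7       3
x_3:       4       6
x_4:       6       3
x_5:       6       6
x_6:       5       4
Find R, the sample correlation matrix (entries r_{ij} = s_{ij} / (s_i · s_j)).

Step 1 — column means:
  mean(X_1) = (1 + 7 + 4 + 6 + 6 + 5) / 6 = 29/6 = 4.8333
  mean(X_2) = (7 + 3 + 6 + 3 + 6 + 4) / 6 = 29/6 = 4.8333

Step 2 — sample variances and covariances s[i,j] = (1/(n-1)) · Σ_k (x_{k,i} - mean_i) · (x_{k,j} - mean_j), with n-1 = 5:
  s[X_1,X_1] = ((-3.8333)·(-3.8333) + (2.1667)·(2.1667) + (-0.8333)·(-0.8333) + (1.1667)·(1.1667) + (1.1667)·(1.1667) + (0.1667)·(0.1667)) / 5 = 22.8333/5 = 4.5667
  s[X_1,X_2] = ((-3.8333)·(2.1667) + (2.1667)·(-1.8333) + (-0.8333)·(1.1667) + (1.1667)·(-1.8333) + (1.1667)·(1.1667) + (0.1667)·(-0.8333)) / 5 = -14.1667/5 = -2.8333
  s[X_2,X_2] = ((2.1667)·(2.1667) + (-1.8333)·(-1.8333) + (1.1667)·(1.1667) + (-1.8333)·(-1.8333) + (1.1667)·(1.1667) + (-0.8333)·(-0.8333)) / 5 = 14.8333/5 = 2.9667
  Sample standard deviations s_i = √(s[i,i]):
  s(X_1) = √(4.5667) = 2.137
  s(X_2) = √(2.9667) = 1.7224

Step 3 — r_{ij} = s_{ij} / (s_i · s_j):
  r[X_1,X_1] = 1 (diagonal).
  r[X_1,X_2] = -2.8333 / (2.137 · 1.7224) = -2.8333 / 3.6807 = -0.7698
  r[X_2,X_2] = 1 (diagonal).

R is symmetric with unit diagonal. Assembling:

R = [[1, -0.7698],
 [-0.7698, 1]]


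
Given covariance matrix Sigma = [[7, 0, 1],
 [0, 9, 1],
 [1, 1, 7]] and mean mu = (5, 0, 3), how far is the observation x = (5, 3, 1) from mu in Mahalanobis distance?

Step 1 — centre the observation: (x - mu) = (0, 3, -2).

Step 2 — invert Sigma (cofactor / det for 3×3, or solve directly):
  Sigma^{-1} = [[0.1459, 0.0024, -0.0212],
 [0.0024, 0.1129, -0.0165],
 [-0.0212, -0.0165, 0.1482]].

Step 3 — form the quadratic (x - mu)^T · Sigma^{-1} · (x - mu):
  Sigma^{-1} · (x - mu) = (0.0494, 0.3718, -0.3459).
  (x - mu)^T · [Sigma^{-1} · (x - mu)] = (0)·(0.0494) + (3)·(0.3718) + (-2)·(-0.3459) = 1.8071.

Step 4 — take square root: d = √(1.8071) ≈ 1.3443.

d(x, mu) = √(1.8071) ≈ 1.3443


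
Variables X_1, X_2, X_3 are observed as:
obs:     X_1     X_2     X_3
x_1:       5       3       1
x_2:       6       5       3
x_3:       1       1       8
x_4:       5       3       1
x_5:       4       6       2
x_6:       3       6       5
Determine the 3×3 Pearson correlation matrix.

Step 1 — column means:
  mean(X_1) = (5 + 6 + 1 + 5 + 4 + 3) / 6 = 24/6 = 4
  mean(X_2) = (3 + 5 + 1 + 3 + 6 + 6) / 6 = 24/6 = 4
  mean(X_3) = (1 + 3 + 8 + 1 + 2 + 5) / 6 = 20/6 = 3.3333

Step 2 — sample variances and covariances s[i,j] = (1/(n-1)) · Σ_k (x_{k,i} - mean_i) · (x_{k,j} - mean_j), with n-1 = 5:
  s[X_1,X_1] = ((1)·(1) + (2)·(2) + (-3)·(-3) + (1)·(1) + (0)·(0) + (-1)·(-1)) / 5 = 16/5 = 3.2
  s[X_1,X_2] = ((1)·(-1) + (2)·(1) + (-3)·(-3) + (1)·(-1) + (0)·(2) + (-1)·(2)) / 5 = 7/5 = 1.4
  s[X_1,X_3] = ((1)·(-2.3333) + (2)·(-0.3333) + (-3)·(4.6667) + (1)·(-2.3333) + (0)·(-1.3333) + (-1)·(1.6667)) / 5 = -21/5 = -4.2
  s[X_2,X_2] = ((-1)·(-1) + (1)·(1) + (-3)·(-3) + (-1)·(-1) + (2)·(2) + (2)·(2)) / 5 = 20/5 = 4
  s[X_2,X_3] = ((-1)·(-2.3333) + (1)·(-0.3333) + (-3)·(4.6667) + (-1)·(-2.3333) + (2)·(-1.3333) + (2)·(1.6667)) / 5 = -9/5 = -1.8
  s[X_3,X_3] = ((-2.3333)·(-2.3333) + (-0.3333)·(-0.3333) + (4.6667)·(4.6667) + (-2.3333)·(-2.3333) + (-1.3333)·(-1.3333) + (1.6667)·(1.6667)) / 5 = 37.3333/5 = 7.4667
  Sample standard deviations s_i = √(s[i,i]):
  s(X_1) = √(3.2) = 1.7889
  s(X_2) = √(4) = 2
  s(X_3) = √(7.4667) = 2.7325

Step 3 — r_{ij} = s_{ij} / (s_i · s_j):
  r[X_1,X_1] = 1 (diagonal).
  r[X_1,X_2] = 1.4 / (1.7889 · 2) = 1.4 / 3.5777 = 0.3913
  r[X_1,X_3] = -4.2 / (1.7889 · 2.7325) = -4.2 / 4.8881 = -0.8592
  r[X_2,X_2] = 1 (diagonal).
  r[X_2,X_3] = -1.8 / (2 · 2.7325) = -1.8 / 5.465 = -0.3294
  r[X_3,X_3] = 1 (diagonal).

R is symmetric with unit diagonal. Assembling:

R = [[1, 0.3913, -0.8592],
 [0.3913, 1, -0.3294],
 [-0.8592, -0.3294, 1]]


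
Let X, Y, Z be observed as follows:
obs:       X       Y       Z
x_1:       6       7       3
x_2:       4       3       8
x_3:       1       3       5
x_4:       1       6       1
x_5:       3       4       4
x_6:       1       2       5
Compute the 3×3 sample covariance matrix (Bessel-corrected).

Step 1 — column means:
  mean(X) = (6 + 4 + 1 + 1 + 3 + 1) / 6 = 16/6 = 2.6667
  mean(Y) = (7 + 3 + 3 + 6 + 4 + 2) / 6 = 25/6 = 4.1667
  mean(Z) = (3 + 8 + 5 + 1 + 4 + 5) / 6 = 26/6 = 4.3333

Step 2 — sample covariance S[i,j] = (1/(n-1)) · Σ_k (x_{k,i} - mean_i) · (x_{k,j} - mean_j), with n-1 = 5.
  S[X,X] = ((3.3333)·(3.3333) + (1.3333)·(1.3333) + (-1.6667)·(-1.6667) + (-1.6667)·(-1.6667) + (0.3333)·(0.3333) + (-1.6667)·(-1.6667)) / 5 = 21.3333/5 = 4.2667
  S[X,Y] = ((3.3333)·(2.8333) + (1.3333)·(-1.1667) + (-1.6667)·(-1.1667) + (-1.6667)·(1.8333) + (0.3333)·(-0.1667) + (-1.6667)·(-2.1667)) / 5 = 10.3333/5 = 2.0667
  S[X,Z] = ((3.3333)·(-1.3333) + (1.3333)·(3.6667) + (-1.6667)·(0.6667) + (-1.6667)·(-3.3333) + (0.3333)·(-0.3333) + (-1.6667)·(0.6667)) / 5 = 3.6667/5 = 0.7333
  S[Y,Y] = ((2.8333)·(2.8333) + (-1.1667)·(-1.1667) + (-1.1667)·(-1.1667) + (1.8333)·(1.8333) + (-0.1667)·(-0.1667) + (-2.1667)·(-2.1667)) / 5 = 18.8333/5 = 3.7667
  S[Y,Z] = ((2.8333)·(-1.3333) + (-1.1667)·(3.6667) + (-1.1667)·(0.6667) + (1.8333)·(-3.3333) + (-0.1667)·(-0.3333) + (-2.1667)·(0.6667)) / 5 = -16.3333/5 = -3.2667
  S[Z,Z] = ((-1.3333)·(-1.3333) + (3.6667)·(3.6667) + (0.6667)·(0.6667) + (-3.3333)·(-3.3333) + (-0.3333)·(-0.3333) + (0.6667)·(0.6667)) / 5 = 27.3333/5 = 5.4667

S is symmetric (S[j,i] = S[i,j]). Assembling:

S = [[4.2667, 2.0667, 0.7333],
 [2.0667, 3.7667, -3.2667],
 [0.7333, -3.2667, 5.4667]]


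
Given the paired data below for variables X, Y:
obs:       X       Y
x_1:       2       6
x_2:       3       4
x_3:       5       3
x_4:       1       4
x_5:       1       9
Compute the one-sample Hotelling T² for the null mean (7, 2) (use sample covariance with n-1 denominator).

Step 1 — sample mean vector:
  mean(X) = (2 + 3 + 5 + 1 + 1) / 5 = 12/5 = 2.4
  mean(Y) = (6 + 4 + 3 + 4 + 9) / 5 = 26/5 = 5.2
  x̄ = (2.4, 5.2),  deviation x̄ - mu_0 = (2.4, 5.2) - (7, 2) = (-4.6, 3.2).

Step 2 — sample covariance matrix, S[i,j] = (1/(n-1)) · Σ_k (x_{k,i} - mean_i) · (x_{k,j} - mean_j), divisor n-1 = 4:
  S[X,X] = ((-0.4)·(-0.4) + (0.6)·(0.6) + (2.6)·(2.6) + (-1.4)·(-1.4) + (-1.4)·(-1.4)) / 4 = 11.2/4 = 2.8
  S[X,Y] = ((-0.4)·(0.8) + (0.6)·(-1.2) + (2.6)·(-2.2) + (-1.4)·(-1.2) + (-1.4)·(3.8)) / 4 = -10.4/4 = -2.6
  S[Y,Y] = ((0.8)·(0.8) + (-1.2)·(-1.2) + (-2.2)·(-2.2) + (-1.2)·(-1.2) + (3.8)·(3.8)) / 4 = 22.8/4 = 5.7
  S = [[2.8, -2.6],
 [-2.6, 5.7]].

Step 3 — invert S. det(S) = 2.8·5.7 - (-2.6)² = 9.2.
  S^{-1} = (1/det) · [[d, -b], [-b, a]] = [[0.6196, 0.2826],
 [0.2826, 0.3043]].

Step 4 — quadratic form (x̄ - mu_0)^T · S^{-1} · (x̄ - mu_0):
  S^{-1} · (x̄ - mu_0) = (-1.9457, -0.3261),
  (x̄ - mu_0)^T · [...] = (-4.6)·(-1.9457) + (3.2)·(-0.3261) = 7.9065.

Step 5 — scale by n: T² = 5 · 7.9065 = 39.5326.

T² ≈ 39.5326


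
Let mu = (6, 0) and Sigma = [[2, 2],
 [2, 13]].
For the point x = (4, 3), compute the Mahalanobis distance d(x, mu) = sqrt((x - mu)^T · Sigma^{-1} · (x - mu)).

Step 1 — centre the observation: (x - mu) = (-2, 3).

Step 2 — invert Sigma. det(Sigma) = 2·13 - (2)² = 22.
  Sigma^{-1} = (1/det) · [[d, -b], [-b, a]] = [[0.5909, -0.0909],
 [-0.0909, 0.0909]].

Step 3 — form the quadratic (x - mu)^T · Sigma^{-1} · (x - mu):
  Sigma^{-1} · (x - mu) = (-1.4545, 0.4545).
  (x - mu)^T · [Sigma^{-1} · (x - mu)] = (-2)·(-1.4545) + (3)·(0.4545) = 4.2727.

Step 4 — take square root: d = √(4.2727) ≈ 2.0671.

d(x, mu) = √(4.2727) ≈ 2.0671


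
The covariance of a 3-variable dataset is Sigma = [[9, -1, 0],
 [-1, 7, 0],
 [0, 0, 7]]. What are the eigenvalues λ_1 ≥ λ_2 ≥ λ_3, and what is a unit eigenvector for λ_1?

Step 1 — characteristic polynomial p(λ) = det(λI - Sigma) = λ³ - tr·λ² + c_1·λ - det, where tr = trace, c_1 = sum of the principal 2×2 minors, det = det(Sigma):
  tr = 9 + 7 + 7 = 23,
  c_1 = (9·7 - (-1)²) + (9·7 - (0)²) + (7·7 - (0)²) = 62 + 63 + 49 = 174,
  det = 9·(7·7 - (0)²) - (-1)·((-1)·7 - (0)·(0)) + (0)·((-1)·(0) - 7·(0)) = 9·(49) - (-1)·(-7) + (0)·(0) = 434.
  So p(λ) = λ³ - 23λ² + 174λ - 434.
Step 2 — look for an integer root (rational root theorem: any rational root is an integer divisor of 434). Testing λ = 7:
  p(7) = 343 - 1127 + 1218 - 434 = 0  ✓
  Dividing out (λ - 7): p(λ) = (λ - 7)(λ² - 16λ + 62).
Step 3 — remaining eigenvalues from the quadratic λ² - 16λ + 62 = 0:
  Δ = 16² - 4·62 = 256 - 248 = 8,  λ = (16 ± √8)/2 = (16 ± 2.8284)/2 ≈ 9.4142 or 6.5858.
  Sorted: λ_1 = 9.4142,  λ_2 = 7,  λ_3 = 6.5858  (check: sum = 23 = tr ✓).

Step 4 — unit eigenvector for λ_1 ≈ 9.4142: v spans the null space of (Sigma - λ_1 I), whose rows are
  r_1 = (-0.4142, -1, 0),  r_2 = (-1, -2.4142, 0),  r_3 = (0, 0, -2.4142).
  v is orthogonal to every row, so take v ∝ r_1 × r_3 = ((-1)·(-2.4142) - (0)·(0), (0)·(0) - (-0.4142)·(-2.4142), (-0.4142)·(0) - (-1)·(0)) ≈ (2.4142, -1, 0).
  Let u = (2.4142, -1, 0).
  ||u|| = √((2.4142)² + (-1)² + (0)²) = √(6.8284) ≈ 2.6131,  v_1 = u/||u|| ≈ (0.9239, -0.3827, 0) (||v_1|| = 1).

λ_1 = 9.4142,  λ_2 = 7,  λ_3 = 6.5858;  v_1 ≈ (0.9239, -0.3827, 0)


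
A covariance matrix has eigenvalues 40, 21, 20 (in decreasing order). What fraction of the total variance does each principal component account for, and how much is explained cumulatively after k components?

Step 1 — total variance = trace(Sigma) = Σ λ_i = 40 + 21 + 20 = 81.

Step 2 — fraction explained by component i = λ_i / Σ λ:
  PC1: 40/81 = 0.4938
  PC2: 21/81 = 0.2593
  PC3: 20/81 = 0.2469

Step 3 — cumulative fraction after k components = (λ_1 + ... + λ_k) / Σ λ:
  k = 1: 40/81 = 0.4938
  k = 2: (40 + 21)/81 = 61/81 = 0.7531
  k = 3: (40 + 21 + 20)/81 = 81/81 = 1

Summary (fraction, with percent):

explained: PC1 0.4938 (49.38%), PC2 0.2593 (25.93%), PC3 0.2469 (24.69%);  cumulative: 0.4938, 0.7531, 1


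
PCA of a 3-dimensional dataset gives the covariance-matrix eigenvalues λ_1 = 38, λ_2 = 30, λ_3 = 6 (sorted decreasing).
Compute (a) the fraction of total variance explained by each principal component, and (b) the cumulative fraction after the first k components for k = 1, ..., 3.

Step 1 — total variance = trace(Sigma) = Σ λ_i = 38 + 30 + 6 = 74.

Step 2 — fraction explained by component i = λ_i / Σ λ:
  PC1: 38/74 = 0.5135
  PC2: 30/74 = 0.4054
  PC3: 6/74 = 0.0811

Step 3 — cumulative fraction after k components = (λ_1 + ... + λ_k) / Σ λ:
  k = 1: 38/74 = 0.5135
  k = 2: (38 + 30)/74 = 68/74 = 0.9189
  k = 3: (38 + 30 + 6)/74 = 74/74 = 1

Summary (fraction, with percent):

explained: PC1 0.5135 (51.35%), PC2 0.4054 (40.54%), PC3 0.0811 (8.11%);  cumulative: 0.5135, 0.9189, 1


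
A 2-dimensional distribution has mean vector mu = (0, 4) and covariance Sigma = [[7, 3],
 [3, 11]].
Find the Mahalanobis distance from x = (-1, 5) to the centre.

Step 1 — centre the observation: (x - mu) = (-1, 1).

Step 2 — invert Sigma. det(Sigma) = 7·11 - (3)² = 68.
  Sigma^{-1} = (1/det) · [[d, -b], [-b, a]] = [[0.1618, -0.0441],
 [-0.0441, 0.1029]].

Step 3 — form the quadratic (x - mu)^T · Sigma^{-1} · (x - mu):
  Sigma^{-1} · (x - mu) = (-0.2059, 0.1471).
  (x - mu)^T · [Sigma^{-1} · (x - mu)] = (-1)·(-0.2059) + (1)·(0.1471) = 0.3529.

Step 4 — take square root: d = √(0.3529) ≈ 0.5941.

d(x, mu) = √(0.3529) ≈ 0.5941


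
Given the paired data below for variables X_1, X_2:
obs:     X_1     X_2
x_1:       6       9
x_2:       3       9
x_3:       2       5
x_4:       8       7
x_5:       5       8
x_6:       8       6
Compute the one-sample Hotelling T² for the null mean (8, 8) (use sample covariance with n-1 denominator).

Step 1 — sample mean vector:
  mean(X_1) = (6 + 3 + 2 + 8 + 5 + 8) / 6 = 32/6 = 5.3333
  mean(X_2) = (9 + 9 + 5 + 7 + 8 + 6) / 6 = 44/6 = 7.3333
  x̄ = (5.3333, 7.3333),  deviation x̄ - mu_0 = (5.3333, 7.3333) - (8, 8) = (-2.6667, -0.6667).

Step 2 — sample covariance matrix, S[i,j] = (1/(n-1)) · Σ_k (x_{k,i} - mean_i) · (x_{k,j} - mean_j), divisor n-1 = 5:
  S[X_1,X_1] = ((0.6667)·(0.6667) + (-2.3333)·(-2.3333) + (-3.3333)·(-3.3333) + (2.6667)·(2.6667) + (-0.3333)·(-0.3333) + (2.6667)·(2.6667)) / 5 = 31.3333/5 = 6.2667
  S[X_1,X_2] = ((0.6667)·(1.6667) + (-2.3333)·(1.6667) + (-3.3333)·(-2.3333) + (2.6667)·(-0.3333) + (-0.3333)·(0.6667) + (2.6667)·(-1.3333)) / 5 = 0.3333/5 = 0.0667
  S[X_2,X_2] = ((1.6667)·(1.6667) + (1.6667)·(1.6667) + (-2.3333)·(-2.3333) + (-0.3333)·(-0.3333) + (0.6667)·(0.6667) + (-1.3333)·(-1.3333)) / 5 = 13.3333/5 = 2.6667
  S = [[6.2667, 0.0667],
 [0.0667, 2.6667]].

Step 3 — invert S. det(S) = 6.2667·2.6667 - (0.0667)² = 16.7067.
  S^{-1} = (1/det) · [[d, -b], [-b, a]] = [[0.1596, -0.004],
 [-0.004, 0.3751]].

Step 4 — quadratic form (x̄ - mu_0)^T · S^{-1} · (x̄ - mu_0):
  S^{-1} · (x̄ - mu_0) = (-0.423, -0.2394),
  (x̄ - mu_0)^T · [...] = (-2.6667)·(-0.423) + (-0.6667)·(-0.2394) = 1.2876.

Step 5 — scale by n: T² = 6 · 1.2876 = 7.7255.

T² ≈ 7.7255


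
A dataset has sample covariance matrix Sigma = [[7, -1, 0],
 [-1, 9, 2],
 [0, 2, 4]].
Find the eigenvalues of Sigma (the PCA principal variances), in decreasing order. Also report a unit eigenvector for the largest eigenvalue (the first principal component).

Step 1 — characteristic polynomial p(λ) = det(λI - Sigma) = λ³ - tr·λ² + c_1·λ - det, where tr = trace, c_1 = sum of the principal 2×2 minors, det = det(Sigma):
  tr = 7 + 9 + 4 = 20,
  c_1 = (7·9 - (-1)²) + (7·4 - (0)²) + (9·4 - (2)²) = 62 + 28 + 32 = 122,
  det = 7·(9·4 - (2)²) - (-1)·((-1)·4 - (2)·(0)) + (0)·((-1)·(2) - 9·(0)) = 7·(32) - (-1)·(-4) + (0)·(-2) = 220.
  So p(λ) = λ³ - 20λ² + 122λ - 220.
Step 2 — look for an integer root (rational root theorem: any rational root is an integer divisor of 220). Testing λ = 10:
  p(10) = 1000 - 2000 + 1220 - 220 = 0  ✓
  Dividing out (λ - 10): p(λ) = (λ - 10)(λ² - 10λ + 22).
Step 3 — remaining eigenvalues from the quadratic λ² - 10λ + 22 = 0:
  Δ = 10² - 4·22 = 100 - 88 = 12,  λ = (10 ± √12)/2 = (10 ± 3.4641)/2 ≈ 6.7321 or 3.2679.
  Sorted: λ_1 = 10,  λ_2 = 6.7321,  λ_3 = 3.2679  (check: sum = 20 = tr ✓).

Step 4 — unit eigenvector for λ_1 = 10: v spans the null space of (Sigma - λ_1 I), whose rows are
  r_1 = (-3, -1, 0),  r_2 = (-1, -1, 2),  r_3 = (0, 2, -6).
  v is orthogonal to every row, so take v ∝ r_1 × r_2 = ((-1)·(2) - (0)·(-1), (0)·(-1) - (-3)·(2), (-3)·(-1) - (-1)·(-1)) = (-2, 6, 2).
  Rescale (divide by 2; multiply by -1 so the first nonzero entry is positive): u = (1, -3, -1).
  ||u|| = √((1)² + (-3)² + (-1)²) = √(11) ≈ 3.3166,  v_1 = u/||u|| ≈ (0.3015, -0.9045, -0.3015) (||v_1|| = 1).

λ_1 = 10,  λ_2 = 6.7321,  λ_3 = 3.2679;  v_1 ≈ (0.3015, -0.9045, -0.3015)


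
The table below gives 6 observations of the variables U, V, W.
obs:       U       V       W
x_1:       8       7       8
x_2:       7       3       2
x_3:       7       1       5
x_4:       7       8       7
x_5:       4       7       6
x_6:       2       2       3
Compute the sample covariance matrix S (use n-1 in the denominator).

Step 1 — column means:
  mean(U) = (8 + 7 + 7 + 7 + 4 + 2) / 6 = 35/6 = 5.8333
  mean(V) = (7 + 3 + 1 + 8 + 7 + 2) / 6 = 28/6 = 4.6667
  mean(W) = (8 + 2 + 5 + 7 + 6 + 3) / 6 = 31/6 = 5.1667

Step 2 — sample covariance S[i,j] = (1/(n-1)) · Σ_k (x_{k,i} - mean_i) · (x_{k,j} - mean_j), with n-1 = 5.
  S[U,U] = ((2.1667)·(2.1667) + (1.1667)·(1.1667) + (1.1667)·(1.1667) + (1.1667)·(1.1667) + (-1.8333)·(-1.8333) + (-3.8333)·(-3.8333)) / 5 = 26.8333/5 = 5.3667
  S[U,V] = ((2.1667)·(2.3333) + (1.1667)·(-1.6667) + (1.1667)·(-3.6667) + (1.1667)·(3.3333) + (-1.8333)·(2.3333) + (-3.8333)·(-2.6667)) / 5 = 8.6667/5 = 1.7333
  S[U,W] = ((2.1667)·(2.8333) + (1.1667)·(-3.1667) + (1.1667)·(-0.1667) + (1.1667)·(1.8333) + (-1.8333)·(0.8333) + (-3.8333)·(-2.1667)) / 5 = 11.1667/5 = 2.2333
  S[V,V] = ((2.3333)·(2.3333) + (-1.6667)·(-1.6667) + (-3.6667)·(-3.6667) + (3.3333)·(3.3333) + (2.3333)·(2.3333) + (-2.6667)·(-2.6667)) / 5 = 45.3333/5 = 9.0667
  S[V,W] = ((2.3333)·(2.8333) + (-1.6667)·(-3.1667) + (-3.6667)·(-0.1667) + (3.3333)·(1.8333) + (2.3333)·(0.8333) + (-2.6667)·(-2.1667)) / 5 = 26.3333/5 = 5.2667
  S[W,W] = ((2.8333)·(2.8333) + (-3.1667)·(-3.1667) + (-0.1667)·(-0.1667) + (1.8333)·(1.8333) + (0.8333)·(0.8333) + (-2.1667)·(-2.1667)) / 5 = 26.8333/5 = 5.3667

S is symmetric (S[j,i] = S[i,j]). Assembling:

S = [[5.3667, 1.7333, 2.2333],
 [1.7333, 9.0667, 5.2667],
 [2.2333, 5.2667, 5.3667]]


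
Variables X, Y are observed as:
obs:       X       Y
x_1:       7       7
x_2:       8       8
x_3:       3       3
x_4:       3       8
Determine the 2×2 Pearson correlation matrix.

Step 1 — column means:
  mean(X) = (7 + 8 + 3 + 3) / 4 = 21/4 = 5.25
  mean(Y) = (7 + 8 + 3 + 8) / 4 = 26/4 = 6.5

Step 2 — sample variances and covariances s[i,j] = (1/(n-1)) · Σ_k (x_{k,i} - mean_i) · (x_{k,j} - mean_j), with n-1 = 3:
  s[X,X] = ((1.75)·(1.75) + (2.75)·(2.75) + (-2.25)·(-2.25) + (-2.25)·(-2.25)) / 3 = 20.75/3 = 6.9167
  s[X,Y] = ((1.75)·(0.5) + (2.75)·(1.5) + (-2.25)·(-3.5) + (-2.25)·(1.5)) / 3 = 9.5/3 = 3.1667
  s[Y,Y] = ((0.5)·(0.5) + (1.5)·(1.5) + (-3.5)·(-3.5) + (1.5)·(1.5)) / 3 = 17/3 = 5.6667
  Sample standard deviations s_i = √(s[i,i]):
  s(X) = √(6.9167) = 2.63
  s(Y) = √(5.6667) = 2.3805

Step 3 — r_{ij} = s_{ij} / (s_i · s_j):
  r[X,X] = 1 (diagonal).
  r[X,Y] = 3.1667 / (2.63 · 2.3805) = 3.1667 / 6.2605 = 0.5058
  r[Y,Y] = 1 (diagonal).

R is symmetric with unit diagonal. Assembling:

R = [[1, 0.5058],
 [0.5058, 1]]


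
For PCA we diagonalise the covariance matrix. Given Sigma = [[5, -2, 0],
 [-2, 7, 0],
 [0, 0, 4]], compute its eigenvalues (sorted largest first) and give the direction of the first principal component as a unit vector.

Step 1 — characteristic polynomial p(λ) = det(λI - Sigma) = λ³ - tr·λ² + c_1·λ - det, where tr = trace, c_1 = sum of the principal 2×2 minors, det = det(Sigma):
  tr = 5 + 7 + 4 = 16,
  c_1 = (5·7 - (-2)²) + (5·4 - (0)²) + (7·4 - (0)²) = 31 + 20 + 28 = 79,
  det = 5·(7·4 - (0)²) - (-2)·((-2)·4 - (0)·(0)) + (0)·((-2)·(0) - 7·(0)) = 5·(28) - (-2)·(-8) + (0)·(0) = 124.
  So p(λ) = λ³ - 16λ² + 79λ - 124.
Step 2 — look for an integer root (rational root theorem: any rational root is an integer divisor of 124). Testing λ = 4:
  p(4) = 64 - 256 + 316 - 124 = 0  ✓
  Dividing out (λ - 4): p(λ) = (λ - 4)(λ² - 12λ + 31).
Step 3 — remaining eigenvalues from the quadratic λ² - 12λ + 31 = 0:
  Δ = 12² - 4·31 = 144 - 124 = 20,  λ = (12 ± √20)/2 = (12 ± 4.4721)/2 ≈ 8.2361 or 3.7639.
  Sorted: λ_1 = 8.2361,  λ_2 = 4,  λ_3 = 3.7639  (check: sum = 16 = tr ✓).

Step 4 — unit eigenvector for λ_1 ≈ 8.2361: v spans the null space of (Sigma - λ_1 I), whose rows are
  r_1 = (-3.2361, -2, 0),  r_2 = (-2, -1.2361, 0),  r_3 = (0, 0, -4.2361).
  v is orthogonal to every row, so take v ∝ r_1 × r_3 = ((-2)·(-4.2361) - (0)·(0), (0)·(0) - (-3.2361)·(-4.2361), (-3.2361)·(0) - (-2)·(0)) ≈ (8.4721, -13.7082, 0).
  Let u = (8.4721, -13.7082, 0).
  ||u|| = √((8.4721)² + (-13.7082)² + (0)²) = √(259.6919) ≈ 16.115,  v_1 = u/||u|| ≈ (0.5257, -0.8507, 0) (||v_1|| = 1).

λ_1 = 8.2361,  λ_2 = 4,  λ_3 = 3.7639;  v_1 ≈ (0.5257, -0.8507, 0)


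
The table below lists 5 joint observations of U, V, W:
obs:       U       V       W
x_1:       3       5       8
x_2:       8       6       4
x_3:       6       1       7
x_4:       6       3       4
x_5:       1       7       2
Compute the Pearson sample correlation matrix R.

Step 1 — column means:
  mean(U) = (3 + 8 + 6 + 6 + 1) / 5 = 24/5 = 4.8
  mean(V) = (5 + 6 + 1 + 3 + 7) / 5 = 22/5 = 4.4
  mean(W) = (8 + 4 + 7 + 4 + 2) / 5 = 25/5 = 5

Step 2 — sample variances and covariances s[i,j] = (1/(n-1)) · Σ_k (x_{k,i} - mean_i) · (x_{k,j} - mean_j), with n-1 = 4:
  s[U,U] = ((-1.8)·(-1.8) + (3.2)·(3.2) + (1.2)·(1.2) + (1.2)·(1.2) + (-3.8)·(-3.8)) / 4 = 30.8/4 = 7.7
  s[U,V] = ((-1.8)·(0.6) + (3.2)·(1.6) + (1.2)·(-3.4) + (1.2)·(-1.4) + (-3.8)·(2.6)) / 4 = -11.6/4 = -2.9
  s[U,W] = ((-1.8)·(3) + (3.2)·(-1) + (1.2)·(2) + (1.2)·(-1) + (-3.8)·(-3)) / 4 = 4/4 = 1
  s[V,V] = ((0.6)·(0.6) + (1.6)·(1.6) + (-3.4)·(-3.4) + (-1.4)·(-1.4) + (2.6)·(2.6)) / 4 = 23.2/4 = 5.8
  s[V,W] = ((0.6)·(3) + (1.6)·(-1) + (-3.4)·(2) + (-1.4)·(-1) + (2.6)·(-3)) / 4 = -13/4 = -3.25
  s[W,W] = ((3)·(3) + (-1)·(-1) + (2)·(2) + (-1)·(-1) + (-3)·(-3)) / 4 = 24/4 = 6
  Sample standard deviations s_i = √(s[i,i]):
  s(U) = √(7.7) = 2.7749
  s(V) = √(5.8) = 2.4083
  s(W) = √(6) = 2.4495

Step 3 — r_{ij} = s_{ij} / (s_i · s_j):
  r[U,U] = 1 (diagonal).
  r[U,V] = -2.9 / (2.7749 · 2.4083) = -2.9 / 6.6828 = -0.4339
  r[U,W] = 1 / (2.7749 · 2.4495) = 1 / 6.7971 = 0.1471
  r[V,V] = 1 (diagonal).
  r[V,W] = -3.25 / (2.4083 · 2.4495) = -3.25 / 5.8992 = -0.5509
  r[W,W] = 1 (diagonal).

R is symmetric with unit diagonal. Assembling:

R = [[1, -0.4339, 0.1471],
 [-0.4339, 1, -0.5509],
 [0.1471, -0.5509, 1]]


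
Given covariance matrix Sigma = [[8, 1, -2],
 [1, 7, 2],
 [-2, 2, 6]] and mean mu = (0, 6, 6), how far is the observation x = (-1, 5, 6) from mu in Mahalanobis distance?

Step 1 — centre the observation: (x - mu) = (-1, -1, 0).

Step 2 — invert Sigma (cofactor / det for 3×3, or solve directly):
  Sigma^{-1} = [[0.145, -0.0382, 0.0611],
 [-0.0382, 0.1679, -0.0687],
 [0.0611, -0.0687, 0.2099]].

Step 3 — form the quadratic (x - mu)^T · Sigma^{-1} · (x - mu):
  Sigma^{-1} · (x - mu) = (-0.1069, -0.1298, 0.0076).
  (x - mu)^T · [Sigma^{-1} · (x - mu)] = (-1)·(-0.1069) + (-1)·(-0.1298) + (0)·(0.0076) = 0.2366.

Step 4 — take square root: d = √(0.2366) ≈ 0.4865.

d(x, mu) = √(0.2366) ≈ 0.4865


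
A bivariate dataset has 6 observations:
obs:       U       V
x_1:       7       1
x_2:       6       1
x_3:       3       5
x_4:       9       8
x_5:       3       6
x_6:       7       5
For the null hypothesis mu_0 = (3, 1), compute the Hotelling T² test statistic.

Step 1 — sample mean vector:
  mean(U) = (7 + 6 + 3 + 9 + 3 + 7) / 6 = 35/6 = 5.8333
  mean(V) = (1 + 1 + 5 + 8 + 6 + 5) / 6 = 26/6 = 4.3333
  x̄ = (5.8333, 4.3333),  deviation x̄ - mu_0 = (5.8333, 4.3333) - (3, 1) = (2.8333, 3.3333).

Step 2 — sample covariance matrix, S[i,j] = (1/(n-1)) · Σ_k (x_{k,i} - mean_i) · (x_{k,j} - mean_j), divisor n-1 = 5:
  S[U,U] = ((1.1667)·(1.1667) + (0.1667)·(0.1667) + (-2.8333)·(-2.8333) + (3.1667)·(3.1667) + (-2.8333)·(-2.8333) + (1.1667)·(1.1667)) / 5 = 28.8333/5 = 5.7667
  S[U,V] = ((1.1667)·(-3.3333) + (0.1667)·(-3.3333) + (-2.8333)·(0.6667) + (3.1667)·(3.6667) + (-2.8333)·(1.6667) + (1.1667)·(0.6667)) / 5 = 1.3333/5 = 0.2667
  S[V,V] = ((-3.3333)·(-3.3333) + (-3.3333)·(-3.3333) + (0.6667)·(0.6667) + (3.6667)·(3.6667) + (1.6667)·(1.6667) + (0.6667)·(0.6667)) / 5 = 39.3333/5 = 7.8667
  S = [[5.7667, 0.2667],
 [0.2667, 7.8667]].

Step 3 — invert S. det(S) = 5.7667·7.8667 - (0.2667)² = 45.2933.
  S^{-1} = (1/det) · [[d, -b], [-b, a]] = [[0.1737, -0.0059],
 [-0.0059, 0.1273]].

Step 4 — quadratic form (x̄ - mu_0)^T · S^{-1} · (x̄ - mu_0):
  S^{-1} · (x̄ - mu_0) = (0.4725, 0.4077),
  (x̄ - mu_0)^T · [...] = (2.8333)·(0.4725) + (3.3333)·(0.4077) = 2.6977.

Step 5 — scale by n: T² = 6 · 2.6977 = 16.1863.

T² ≈ 16.1863


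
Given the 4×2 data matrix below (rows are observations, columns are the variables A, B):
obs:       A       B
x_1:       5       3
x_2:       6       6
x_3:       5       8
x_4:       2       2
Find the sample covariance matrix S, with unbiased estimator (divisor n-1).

Step 1 — column means:
  mean(A) = (5 + 6 + 5 + 2) / 4 = 18/4 = 4.5
  mean(B) = (3 + 6 + 8 + 2) / 4 = 19/4 = 4.75

Step 2 — sample covariance S[i,j] = (1/(n-1)) · Σ_k (x_{k,i} - mean_i) · (x_{k,j} - mean_j), with n-1 = 3.
  S[A,A] = ((0.5)·(0.5) + (1.5)·(1.5) + (0.5)·(0.5) + (-2.5)·(-2.5)) / 3 = 9/3 = 3
  S[A,B] = ((0.5)·(-1.75) + (1.5)·(1.25) + (0.5)·(3.25) + (-2.5)·(-2.75)) / 3 = 9.5/3 = 3.1667
  S[B,B] = ((-1.75)·(-1.75) + (1.25)·(1.25) + (3.25)·(3.25) + (-2.75)·(-2.75)) / 3 = 22.75/3 = 7.5833

S is symmetric (S[j,i] = S[i,j]). Assembling:

S = [[3, 3.1667],
 [3.1667, 7.5833]]


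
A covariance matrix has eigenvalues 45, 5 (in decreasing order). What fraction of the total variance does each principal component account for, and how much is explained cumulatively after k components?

Step 1 — total variance = trace(Sigma) = Σ λ_i = 45 + 5 = 50.

Step 2 — fraction explained by component i = λ_i / Σ λ:
  PC1: 45/50 = 0.9
  PC2: 5/50 = 0.1

Step 3 — cumulative fraction after k components = (λ_1 + ... + λ_k) / Σ λ:
  k = 1: 45/50 = 0.9
  k = 2: (45 + 5)/50 = 50/50 = 1

Summary (fraction, with percent):

explained: PC1 0.9 (90%), PC2 0.1 (10%);  cumulative: 0.9, 1


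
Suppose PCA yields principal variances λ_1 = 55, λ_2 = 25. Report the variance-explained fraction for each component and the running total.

Step 1 — total variance = trace(Sigma) = Σ λ_i = 55 + 25 = 80.

Step 2 — fraction explained by component i = λ_i / Σ λ:
  PC1: 55/80 = 0.6875
  PC2: 25/80 = 0.3125

Step 3 — cumulative fraction after k components = (λ_1 + ... + λ_k) / Σ λ:
  k = 1: 55/80 = 0.6875
  k = 2: (55 + 25)/80 = 80/80 = 1

Summary (fraction, with percent):

explained: PC1 0.6875 (68.75%), PC2 0.3125 (31.25%);  cumulative: 0.6875, 1


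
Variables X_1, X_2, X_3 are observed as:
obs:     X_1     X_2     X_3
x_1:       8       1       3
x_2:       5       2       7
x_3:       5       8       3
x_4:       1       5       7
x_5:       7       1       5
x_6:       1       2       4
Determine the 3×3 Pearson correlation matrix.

Step 1 — column means:
  mean(X_1) = (8 + 5 + 5 + 1 + 7 + 1) / 6 = 27/6 = 4.5
  mean(X_2) = (1 + 2 + 8 + 5 + 1 + 2) / 6 = 19/6 = 3.1667
  mean(X_3) = (3 + 7 + 3 + 7 + 5 + 4) / 6 = 29/6 = 4.8333

Step 2 — sample variances and covariances s[i,j] = (1/(n-1)) · Σ_k (x_{k,i} - mean_i) · (x_{k,j} - mean_j), with n-1 = 5:
  s[X_1,X_1] = ((3.5)·(3.5) + (0.5)·(0.5) + (0.5)·(0.5) + (-3.5)·(-3.5) + (2.5)·(2.5) + (-3.5)·(-3.5)) / 5 = 43.5/5 = 8.7
  s[X_1,X_2] = ((3.5)·(-2.1667) + (0.5)·(-1.1667) + (0.5)·(4.8333) + (-3.5)·(1.8333) + (2.5)·(-2.1667) + (-3.5)·(-1.1667)) / 5 = -13.5/5 = -2.7
  s[X_1,X_3] = ((3.5)·(-1.8333) + (0.5)·(2.1667) + (0.5)·(-1.8333) + (-3.5)·(2.1667) + (2.5)·(0.1667) + (-3.5)·(-0.8333)) / 5 = -10.5/5 = -2.1
  s[X_2,X_2] = ((-2.1667)·(-2.1667) + (-1.1667)·(-1.1667) + (4.8333)·(4.8333) + (1.8333)·(1.8333) + (-2.1667)·(-2.1667) + (-1.1667)·(-1.1667)) / 5 = 38.8333/5 = 7.7667
  s[X_2,X_3] = ((-2.1667)·(-1.8333) + (-1.1667)·(2.1667) + (4.8333)·(-1.8333) + (1.8333)·(2.1667) + (-2.1667)·(0.1667) + (-1.1667)·(-0.8333)) / 5 = -2.8333/5 = -0.5667
  s[X_3,X_3] = ((-1.8333)·(-1.8333) + (2.1667)·(2.1667) + (-1.8333)·(-1.8333) + (2.1667)·(2.1667) + (0.1667)·(0.1667) + (-0.8333)·(-0.8333)) / 5 = 16.8333/5 = 3.3667
  Sample standard deviations s_i = √(s[i,i]):
  s(X_1) = √(8.7) = 2.9496
  s(X_2) = √(7.7667) = 2.7869
  s(X_3) = √(3.3667) = 1.8348

Step 3 — r_{ij} = s_{ij} / (s_i · s_j):
  r[X_1,X_1] = 1 (diagonal).
  r[X_1,X_2] = -2.7 / (2.9496 · 2.7869) = -2.7 / 8.2201 = -0.3285
  r[X_1,X_3] = -2.1 / (2.9496 · 1.8348) = -2.1 / 5.412 = -0.388
  r[X_2,X_2] = 1 (diagonal).
  r[X_2,X_3] = -0.5667 / (2.7869 · 1.8348) = -0.5667 / 5.1135 = -0.1108
  r[X_3,X_3] = 1 (diagonal).

R is symmetric with unit diagonal. Assembling:

R = [[1, -0.3285, -0.388],
 [-0.3285, 1, -0.1108],
 [-0.388, -0.1108, 1]]


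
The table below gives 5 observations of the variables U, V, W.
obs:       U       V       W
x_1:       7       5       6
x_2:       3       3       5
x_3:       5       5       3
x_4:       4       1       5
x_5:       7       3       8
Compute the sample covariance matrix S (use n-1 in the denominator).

Step 1 — column means:
  mean(U) = (7 + 3 + 5 + 4 + 7) / 5 = 26/5 = 5.2
  mean(V) = (5 + 3 + 5 + 1 + 3) / 5 = 17/5 = 3.4
  mean(W) = (6 + 5 + 3 + 5 + 8) / 5 = 27/5 = 5.4

Step 2 — sample covariance S[i,j] = (1/(n-1)) · Σ_k (x_{k,i} - mean_i) · (x_{k,j} - mean_j), with n-1 = 4.
  S[U,U] = ((1.8)·(1.8) + (-2.2)·(-2.2) + (-0.2)·(-0.2) + (-1.2)·(-1.2) + (1.8)·(1.8)) / 4 = 12.8/4 = 3.2
  S[U,V] = ((1.8)·(1.6) + (-2.2)·(-0.4) + (-0.2)·(1.6) + (-1.2)·(-2.4) + (1.8)·(-0.4)) / 4 = 5.6/4 = 1.4
  S[U,W] = ((1.8)·(0.6) + (-2.2)·(-0.4) + (-0.2)·(-2.4) + (-1.2)·(-0.4) + (1.8)·(2.6)) / 4 = 7.6/4 = 1.9
  S[V,V] = ((1.6)·(1.6) + (-0.4)·(-0.4) + (1.6)·(1.6) + (-2.4)·(-2.4) + (-0.4)·(-0.4)) / 4 = 11.2/4 = 2.8
  S[V,W] = ((1.6)·(0.6) + (-0.4)·(-0.4) + (1.6)·(-2.4) + (-2.4)·(-0.4) + (-0.4)·(2.6)) / 4 = -2.8/4 = -0.7
  S[W,W] = ((0.6)·(0.6) + (-0.4)·(-0.4) + (-2.4)·(-2.4) + (-0.4)·(-0.4) + (2.6)·(2.6)) / 4 = 13.2/4 = 3.3

S is symmetric (S[j,i] = S[i,j]). Assembling:

S = [[3.2, 1.4, 1.9],
 [1.4, 2.8, -0.7],
 [1.9, -0.7, 3.3]]


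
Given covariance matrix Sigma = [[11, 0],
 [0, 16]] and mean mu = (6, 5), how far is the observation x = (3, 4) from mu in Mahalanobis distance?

Step 1 — centre the observation: (x - mu) = (-3, -1).

Step 2 — invert Sigma. det(Sigma) = 11·16 - (0)² = 176.
  Sigma^{-1} = (1/det) · [[d, -b], [-b, a]] = [[0.0909, 0],
 [0, 0.0625]].

Step 3 — form the quadratic (x - mu)^T · Sigma^{-1} · (x - mu):
  Sigma^{-1} · (x - mu) = (-0.2727, -0.0625).
  (x - mu)^T · [Sigma^{-1} · (x - mu)] = (-3)·(-0.2727) + (-1)·(-0.0625) = 0.8807.

Step 4 — take square root: d = √(0.8807) ≈ 0.9384.

d(x, mu) = √(0.8807) ≈ 0.9384


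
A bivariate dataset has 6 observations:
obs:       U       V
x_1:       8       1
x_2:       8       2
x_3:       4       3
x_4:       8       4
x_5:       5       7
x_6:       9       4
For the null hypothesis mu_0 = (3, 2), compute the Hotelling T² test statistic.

Step 1 — sample mean vector:
  mean(U) = (8 + 8 + 4 + 8 + 5 + 9) / 6 = 42/6 = 7
  mean(V) = (1 + 2 + 3 + 4 + 7 + 4) / 6 = 21/6 = 3.5
  x̄ = (7, 3.5),  deviation x̄ - mu_0 = (7, 3.5) - (3, 2) = (4, 1.5).

Step 2 — sample covariance matrix, S[i,j] = (1/(n-1)) · Σ_k (x_{k,i} - mean_i) · (x_{k,j} - mean_j), divisor n-1 = 5:
  S[U,U] = ((1)·(1) + (1)·(1) + (-3)·(-3) + (1)·(1) + (-2)·(-2) + (2)·(2)) / 5 = 20/5 = 4
  S[U,V] = ((1)·(-2.5) + (1)·(-1.5) + (-3)·(-0.5) + (1)·(0.5) + (-2)·(3.5) + (2)·(0.5)) / 5 = -8/5 = -1.6
  S[V,V] = ((-2.5)·(-2.5) + (-1.5)·(-1.5) + (-0.5)·(-0.5) + (0.5)·(0.5) + (3.5)·(3.5) + (0.5)·(0.5)) / 5 = 21.5/5 = 4.3
  S = [[4, -1.6],
 [-1.6, 4.3]].

Step 3 — invert S. det(S) = 4·4.3 - (-1.6)² = 14.64.
  S^{-1} = (1/det) · [[d, -b], [-b, a]] = [[0.2937, 0.1093],
 [0.1093, 0.2732]].

Step 4 — quadratic form (x̄ - mu_0)^T · S^{-1} · (x̄ - mu_0):
  S^{-1} · (x̄ - mu_0) = (1.3388, 0.847),
  (x̄ - mu_0)^T · [...] = (4)·(1.3388) + (1.5)·(0.847) = 6.6257.

Step 5 — scale by n: T² = 6 · 6.6257 = 39.7541.

T² ≈ 39.7541


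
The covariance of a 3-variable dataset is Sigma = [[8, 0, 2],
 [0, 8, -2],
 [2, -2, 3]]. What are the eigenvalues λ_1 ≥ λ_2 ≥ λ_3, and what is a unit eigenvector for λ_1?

Step 1 — characteristic polynomial p(λ) = det(λI - Sigma) = λ³ - tr·λ² + c_1·λ - det, where tr = trace, c_1 = sum of the principal 2×2 minors, det = det(Sigma):
  tr = 8 + 8 + 3 = 19,
  c_1 = (8·8 - (0)²) + (8·3 - (2)²) + (8·3 - (-2)²) = 64 + 20 + 20 = 104,
  det = 8·(8·3 - (-2)²) - (0)·((0)·3 - (-2)·(2)) + (2)·((0)·(-2) - 8·(2)) = 8·(20) - (0)·(4) + (2)·(-16) = 128.
  So p(λ) = λ³ - 19λ² + 104λ - 128.
Step 2 — look for an integer root (rational root theorem: any rational root is an integer divisor of 128). Testing λ = 8:
  p(8) = 512 - 1216 + 832 - 128 = 0  ✓
  Dividing out (λ - 8): p(λ) = (λ - 8)(λ² - 11λ + 16).
Step 3 — remaining eigenvalues from the quadratic λ² - 11λ + 16 = 0:
  Δ = 11² - 4·16 = 121 - 64 = 57,  λ = (11 ± √57)/2 = (11 ± 7.5498)/2 ≈ 9.2749 or 1.7251.
  Sorted: λ_1 = 9.2749,  λ_2 = 8,  λ_3 = 1.7251  (check: sum = 19 = tr ✓).

Step 4 — unit eigenvector for λ_1 ≈ 9.2749: v spans the null space of (Sigma - λ_1 I), whose rows are
  r_1 = (-1.2749, 0, 2),  r_2 = (0, -1.2749, -2),  r_3 = (2, -2, -6.2749).
  v is orthogonal to every row, so take v ∝ r_1 × r_2 = ((0)·(-2) - (2)·(-1.2749), (2)·(0) - (-1.2749)·(-2), (-1.2749)·(-1.2749) - (0)·(0)) ≈ (2.5498, -2.5498, 1.6254).
  Let u = (2.5498, -2.5498, 1.6254).
  ||u|| = √((2.5498)² + (-2.5498)² + (1.6254)²) = √(15.6453) ≈ 3.9554,  v_1 = u/||u|| ≈ (0.6446, -0.6446, 0.4109) (||v_1|| = 1).

λ_1 = 9.2749,  λ_2 = 8,  λ_3 = 1.7251;  v_1 ≈ (0.6446, -0.6446, 0.4109)


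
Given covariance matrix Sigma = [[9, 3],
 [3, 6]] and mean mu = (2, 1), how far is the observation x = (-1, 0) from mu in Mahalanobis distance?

Step 1 — centre the observation: (x - mu) = (-3, -1).

Step 2 — invert Sigma. det(Sigma) = 9·6 - (3)² = 45.
  Sigma^{-1} = (1/det) · [[d, -b], [-b, a]] = [[0.1333, -0.0667],
 [-0.0667, 0.2]].

Step 3 — form the quadratic (x - mu)^T · Sigma^{-1} · (x - mu):
  Sigma^{-1} · (x - mu) = (-0.3333, 0).
  (x - mu)^T · [Sigma^{-1} · (x - mu)] = (-3)·(-0.3333) + (-1)·(0) = 1.

Step 4 — take square root: d = √(1) ≈ 1.

d(x, mu) = √(1) ≈ 1


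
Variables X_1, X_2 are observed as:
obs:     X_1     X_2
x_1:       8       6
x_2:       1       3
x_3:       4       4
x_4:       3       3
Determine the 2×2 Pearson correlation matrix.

Step 1 — column means:
  mean(X_1) = (8 + 1 + 4 + 3) / 4 = 16/4 = 4
  mean(X_2) = (6 + 3 + 4 + 3) / 4 = 16/4 = 4

Step 2 — sample variances and covariances s[i,j] = (1/(n-1)) · Σ_k (x_{k,i} - mean_i) · (x_{k,j} - mean_j), with n-1 = 3:
  s[X_1,X_1] = ((4)·(4) + (-3)·(-3) + (0)·(0) + (-1)·(-1)) / 3 = 26/3 = 8.6667
  s[X_1,X_2] = ((4)·(2) + (-3)·(-1) + (0)·(0) + (-1)·(-1)) / 3 = 12/3 = 4
  s[X_2,X_2] = ((2)·(2) + (-1)·(-1) + (0)·(0) + (-1)·(-1)) / 3 = 6/3 = 2
  Sample standard deviations s_i = √(s[i,i]):
  s(X_1) = √(8.6667) = 2.9439
  s(X_2) = √(2) = 1.4142

Step 3 — r_{ij} = s_{ij} / (s_i · s_j):
  r[X_1,X_1] = 1 (diagonal).
  r[X_1,X_2] = 4 / (2.9439 · 1.4142) = 4 / 4.1633 = 0.9608
  r[X_2,X_2] = 1 (diagonal).

R is symmetric with unit diagonal. Assembling:

R = [[1, 0.9608],
 [0.9608, 1]]


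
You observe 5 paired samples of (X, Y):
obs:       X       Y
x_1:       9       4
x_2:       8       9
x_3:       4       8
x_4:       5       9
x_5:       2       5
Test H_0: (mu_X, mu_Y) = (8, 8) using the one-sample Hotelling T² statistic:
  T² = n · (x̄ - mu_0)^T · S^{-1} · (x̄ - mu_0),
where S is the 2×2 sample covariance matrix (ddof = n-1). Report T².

Step 1 — sample mean vector:
  mean(X) = (9 + 8 + 4 + 5 + 2) / 5 = 28/5 = 5.6
  mean(Y) = (4 + 9 + 8 + 9 + 5) / 5 = 35/5 = 7
  x̄ = (5.6, 7),  deviation x̄ - mu_0 = (5.6, 7) - (8, 8) = (-2.4, -1).

Step 2 — sample covariance matrix, S[i,j] = (1/(n-1)) · Σ_k (x_{k,i} - mean_i) · (x_{k,j} - mean_j), divisor n-1 = 4:
  S[X,X] = ((3.4)·(3.4) + (2.4)·(2.4) + (-1.6)·(-1.6) + (-0.6)·(-0.6) + (-3.6)·(-3.6)) / 4 = 33.2/4 = 8.3
  S[X,Y] = ((3.4)·(-3) + (2.4)·(2) + (-1.6)·(1) + (-0.6)·(2) + (-3.6)·(-2)) / 4 = -1/4 = -0.25
  S[Y,Y] = ((-3)·(-3) + (2)·(2) + (1)·(1) + (2)·(2) + (-2)·(-2)) / 4 = 22/4 = 5.5
  S = [[8.3, -0.25],
 [-0.25, 5.5]].

Step 3 — invert S. det(S) = 8.3·5.5 - (-0.25)² = 45.5875.
  S^{-1} = (1/det) · [[d, -b], [-b, a]] = [[0.1206, 0.0055],
 [0.0055, 0.1821]].

Step 4 — quadratic form (x̄ - mu_0)^T · S^{-1} · (x̄ - mu_0):
  S^{-1} · (x̄ - mu_0) = (-0.295, -0.1952),
  (x̄ - mu_0)^T · [...] = (-2.4)·(-0.295) + (-1)·(-0.1952) = 0.9033.

Step 5 — scale by n: T² = 5 · 0.9033 = 4.5166.

T² ≈ 4.5166


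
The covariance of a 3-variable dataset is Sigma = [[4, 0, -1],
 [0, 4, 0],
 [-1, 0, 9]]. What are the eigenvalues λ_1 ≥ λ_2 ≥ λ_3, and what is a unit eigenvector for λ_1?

Step 1 — characteristic polynomial p(λ) = det(λI - Sigma) = λ³ - tr·λ² + c_1·λ - det, where tr = trace, c_1 = sum of the principal 2×2 minors, det = det(Sigma):
  tr = 4 + 4 + 9 = 17,
  c_1 = (4·4 - (0)²) + (4·9 - (-1)²) + (4·9 - (0)²) = 16 + 35 + 36 = 87,
  det = 4·(4·9 - (0)²) - (0)·((0)·9 - (0)·(-1)) + (-1)·((0)·(0) - 4·(-1)) = 4·(36) - (0)·(0) + (-1)·(4) = 140.
  So p(λ) = λ³ - 17λ² + 87λ - 140.
Step 2 — look for an integer root (rational root theorem: any rational root is an integer divisor of 140). Testing λ = 4:
  p(4) = 64 - 272 + 348 - 140 = 0  ✓
  Dividing out (λ - 4): p(λ) = (λ - 4)(λ² - 13λ + 35).
Step 3 — remaining eigenvalues from the quadratic λ² - 13λ + 35 = 0:
  Δ = 13² - 4·35 = 169 - 140 = 29,  λ = (13 ± √29)/2 = (13 ± 5.3852)/2 ≈ 9.1926 or 3.8074.
  Sorted: λ_1 = 9.1926,  λ_2 = 4,  λ_3 = 3.8074  (check: sum = 17 = tr ✓).

Step 4 — unit eigenvector for λ_1 ≈ 9.1926: v spans the null space of (Sigma - λ_1 I), whose rows are
  r_1 = (-5.1926, 0, -1),  r_2 = (0, -5.1926, 0),  r_3 = (-1, 0, -0.1926).
  v is orthogonal to every row, so take v ∝ r_1 × r_2 = ((0)·(0) - (-1)·(-5.1926), (-1)·(0) - (-5.1926)·(0), (-5.1926)·(-5.1926) - (0)·(0)) ≈ (-5.1926, 0, 26.9629).
  Rescale (multiply by -1 so the first nonzero entry is positive): u = (5.1926, 0, -26.9629).
  ||u|| = √((5.1926)² + (0)² + (-26.9629)²) = √(753.9615) ≈ 27.4584,  v_1 = u/||u|| ≈ (0.1891, 0, -0.982) (||v_1|| = 1).

λ_1 = 9.1926,  λ_2 = 4,  λ_3 = 3.8074;  v_1 ≈ (0.1891, 0, -0.982)
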